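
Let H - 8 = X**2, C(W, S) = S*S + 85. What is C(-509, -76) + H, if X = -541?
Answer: 298550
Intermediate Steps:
C(W, S) = 85 + S**2 (C(W, S) = S**2 + 85 = 85 + S**2)
H = 292689 (H = 8 + (-541)**2 = 8 + 292681 = 292689)
C(-509, -76) + H = (85 + (-76)**2) + 292689 = (85 + 5776) + 292689 = 5861 + 292689 = 298550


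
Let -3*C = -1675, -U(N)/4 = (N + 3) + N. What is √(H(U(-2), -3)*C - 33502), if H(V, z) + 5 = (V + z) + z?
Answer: I*√336693/3 ≈ 193.42*I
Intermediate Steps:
U(N) = -12 - 8*N (U(N) = -4*((N + 3) + N) = -4*((3 + N) + N) = -4*(3 + 2*N) = -12 - 8*N)
C = 1675/3 (C = -⅓*(-1675) = 1675/3 ≈ 558.33)
H(V, z) = -5 + V + 2*z (H(V, z) = -5 + ((V + z) + z) = -5 + (V + 2*z) = -5 + V + 2*z)
√(H(U(-2), -3)*C - 33502) = √((-5 + (-12 - 8*(-2)) + 2*(-3))*(1675/3) - 33502) = √((-5 + (-12 + 16) - 6)*(1675/3) - 33502) = √((-5 + 4 - 6)*(1675/3) - 33502) = √(-7*1675/3 - 33502) = √(-11725/3 - 33502) = √(-112231/3) = I*√336693/3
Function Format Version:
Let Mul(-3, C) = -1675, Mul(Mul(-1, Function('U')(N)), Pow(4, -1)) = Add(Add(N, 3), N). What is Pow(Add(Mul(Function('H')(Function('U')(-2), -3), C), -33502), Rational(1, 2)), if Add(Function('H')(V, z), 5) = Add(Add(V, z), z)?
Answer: Mul(Rational(1, 3), I, Pow(336693, Rational(1, 2))) ≈ Mul(193.42, I)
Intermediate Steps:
Function('U')(N) = Add(-12, Mul(-8, N)) (Function('U')(N) = Mul(-4, Add(Add(N, 3), N)) = Mul(-4, Add(Add(3, N), N)) = Mul(-4, Add(3, Mul(2, N))) = Add(-12, Mul(-8, N)))
C = Rational(1675, 3) (C = Mul(Rational(-1, 3), -1675) = Rational(1675, 3) ≈ 558.33)
Function('H')(V, z) = Add(-5, V, Mul(2, z)) (Function('H')(V, z) = Add(-5, Add(Add(V, z), z)) = Add(-5, Add(V, Mul(2, z))) = Add(-5, V, Mul(2, z)))
Pow(Add(Mul(Function('H')(Function('U')(-2), -3), C), -33502), Rational(1, 2)) = Pow(Add(Mul(Add(-5, Add(-12, Mul(-8, -2)), Mul(2, -3)), Rational(1675, 3)), -33502), Rational(1, 2)) = Pow(Add(Mul(Add(-5, Add(-12, 16), -6), Rational(1675, 3)), -33502), Rational(1, 2)) = Pow(Add(Mul(Add(-5, 4, -6), Rational(1675, 3)), -33502), Rational(1, 2)) = Pow(Add(Mul(-7, Rational(1675, 3)), -33502), Rational(1, 2)) = Pow(Add(Rational(-11725, 3), -33502), Rational(1, 2)) = Pow(Rational(-112231, 3), Rational(1, 2)) = Mul(Rational(1, 3), I, Pow(336693, Rational(1, 2)))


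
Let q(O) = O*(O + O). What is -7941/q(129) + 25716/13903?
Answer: 248492063/154239882 ≈ 1.6111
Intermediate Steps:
q(O) = 2*O² (q(O) = O*(2*O) = 2*O²)
-7941/q(129) + 25716/13903 = -7941/(2*129²) + 25716/13903 = -7941/(2*16641) + 25716*(1/13903) = -7941/33282 + 25716/13903 = -7941*1/33282 + 25716/13903 = -2647/11094 + 25716/13903 = 248492063/154239882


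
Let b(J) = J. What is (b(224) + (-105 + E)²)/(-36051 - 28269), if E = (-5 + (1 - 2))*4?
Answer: -3373/12864 ≈ -0.26220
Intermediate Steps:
E = -24 (E = (-5 - 1)*4 = -6*4 = -24)
(b(224) + (-105 + E)²)/(-36051 - 28269) = (224 + (-105 - 24)²)/(-36051 - 28269) = (224 + (-129)²)/(-64320) = (224 + 16641)*(-1/64320) = 16865*(-1/64320) = -3373/12864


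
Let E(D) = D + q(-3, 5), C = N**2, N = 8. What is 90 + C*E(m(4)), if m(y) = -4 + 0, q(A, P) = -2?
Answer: -294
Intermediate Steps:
m(y) = -4
C = 64 (C = 8**2 = 64)
E(D) = -2 + D (E(D) = D - 2 = -2 + D)
90 + C*E(m(4)) = 90 + 64*(-2 - 4) = 90 + 64*(-6) = 90 - 384 = -294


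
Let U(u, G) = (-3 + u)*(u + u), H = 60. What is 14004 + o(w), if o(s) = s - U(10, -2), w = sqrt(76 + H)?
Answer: 13864 + 2*sqrt(34) ≈ 13876.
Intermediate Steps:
w = 2*sqrt(34) (w = sqrt(76 + 60) = sqrt(136) = 2*sqrt(34) ≈ 11.662)
U(u, G) = 2*u*(-3 + u) (U(u, G) = (-3 + u)*(2*u) = 2*u*(-3 + u))
o(s) = -140 + s (o(s) = s - 2*10*(-3 + 10) = s - 2*10*7 = s - 1*140 = s - 140 = -140 + s)
14004 + o(w) = 14004 + (-140 + 2*sqrt(34)) = 13864 + 2*sqrt(34)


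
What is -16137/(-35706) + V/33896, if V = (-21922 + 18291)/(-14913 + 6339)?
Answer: 71059606699/157227748464 ≈ 0.45195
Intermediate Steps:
V = 3631/8574 (V = -3631/(-8574) = -3631*(-1/8574) = 3631/8574 ≈ 0.42349)
-16137/(-35706) + V/33896 = -16137/(-35706) + (3631/8574)/33896 = -16137*(-1/35706) + (3631/8574)*(1/33896) = 489/1082 + 3631/290624304 = 71059606699/157227748464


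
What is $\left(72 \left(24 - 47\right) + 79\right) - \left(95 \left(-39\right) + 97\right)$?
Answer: $2031$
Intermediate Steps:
$\left(72 \left(24 - 47\right) + 79\right) - \left(95 \left(-39\right) + 97\right) = \left(72 \left(-23\right) + 79\right) - \left(-3705 + 97\right) = \left(-1656 + 79\right) - -3608 = -1577 + 3608 = 2031$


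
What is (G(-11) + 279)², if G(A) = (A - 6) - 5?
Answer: 66049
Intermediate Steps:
G(A) = -11 + A (G(A) = (-6 + A) - 5 = -11 + A)
(G(-11) + 279)² = ((-11 - 11) + 279)² = (-22 + 279)² = 257² = 66049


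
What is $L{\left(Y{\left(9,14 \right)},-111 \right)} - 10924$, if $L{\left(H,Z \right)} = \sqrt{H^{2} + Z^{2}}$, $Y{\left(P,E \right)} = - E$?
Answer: $-10924 + \sqrt{12517} \approx -10812.0$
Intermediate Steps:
$L{\left(Y{\left(9,14 \right)},-111 \right)} - 10924 = \sqrt{\left(\left(-1\right) 14\right)^{2} + \left(-111\right)^{2}} - 10924 = \sqrt{\left(-14\right)^{2} + 12321} - 10924 = \sqrt{196 + 12321} - 10924 = \sqrt{12517} - 10924 = -10924 + \sqrt{12517}$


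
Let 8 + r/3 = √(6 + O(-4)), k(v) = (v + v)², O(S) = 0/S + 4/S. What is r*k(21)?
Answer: -42336 + 5292*√5 ≈ -30503.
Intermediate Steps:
O(S) = 4/S (O(S) = 0 + 4/S = 4/S)
k(v) = 4*v² (k(v) = (2*v)² = 4*v²)
r = -24 + 3*√5 (r = -24 + 3*√(6 + 4/(-4)) = -24 + 3*√(6 + 4*(-¼)) = -24 + 3*√(6 - 1) = -24 + 3*√5 ≈ -17.292)
r*k(21) = (-24 + 3*√5)*(4*21²) = (-24 + 3*√5)*(4*441) = (-24 + 3*√5)*1764 = -42336 + 5292*√5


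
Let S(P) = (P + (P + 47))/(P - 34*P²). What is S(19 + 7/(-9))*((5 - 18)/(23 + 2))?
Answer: 87867/22824700 ≈ 0.0038496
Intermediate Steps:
S(P) = (47 + 2*P)/(P - 34*P²) (S(P) = (P + (47 + P))/(P - 34*P²) = (47 + 2*P)/(P - 34*P²))
S(19 + 7/(-9))*((5 - 18)/(23 + 2)) = ((-47 - 2*(19 + 7/(-9)))/((19 + 7/(-9))*(-1 + 34*(19 + 7/(-9)))))*((5 - 18)/(23 + 2)) = ((-47 - 2*(19 + 7*(-⅑)))/((19 + 7*(-⅑))*(-1 + 34*(19 + 7*(-⅑)))))*(-13/25) = ((-47 - 2*(19 - 7/9))/((19 - 7/9)*(-1 + 34*(19 - 7/9))))*(-13*1/25) = ((-47 - 2*164/9)/((164/9)*(-1 + 34*(164/9))))*(-13/25) = (9*(-47 - 328/9)/(164*(-1 + 5576/9)))*(-13/25) = ((9/164)*(-751/9)/(5567/9))*(-13/25) = ((9/164)*(9/5567)*(-751/9))*(-13/25) = -6759/912988*(-13/25) = 87867/22824700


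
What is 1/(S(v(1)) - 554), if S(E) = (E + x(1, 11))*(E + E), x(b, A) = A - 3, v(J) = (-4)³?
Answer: 1/6614 ≈ 0.00015119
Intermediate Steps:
v(J) = -64
x(b, A) = -3 + A
S(E) = 2*E*(8 + E) (S(E) = (E + (-3 + 11))*(E + E) = (E + 8)*(2*E) = (8 + E)*(2*E) = 2*E*(8 + E))
1/(S(v(1)) - 554) = 1/(2*(-64)*(8 - 64) - 554) = 1/(2*(-64)*(-56) - 554) = 1/(7168 - 554) = 1/6614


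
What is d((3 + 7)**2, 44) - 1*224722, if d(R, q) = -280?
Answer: -225002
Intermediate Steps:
d((3 + 7)**2, 44) - 1*224722 = -280 - 1*224722 = -280 - 224722 = -225002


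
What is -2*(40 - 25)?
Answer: -30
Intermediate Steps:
-2*(40 - 25) = -2*15 = -30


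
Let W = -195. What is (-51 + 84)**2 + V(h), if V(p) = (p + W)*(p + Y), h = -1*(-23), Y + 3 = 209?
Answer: -38299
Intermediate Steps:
Y = 206 (Y = -3 + 209 = 206)
h = 23
V(p) = (-195 + p)*(206 + p) (V(p) = (p - 195)*(p + 206) = (-195 + p)*(206 + p))
(-51 + 84)**2 + V(h) = (-51 + 84)**2 + (-40170 + 23**2 + 11*23) = 33**2 + (-40170 + 529 + 253) = 1089 - 39388 = -38299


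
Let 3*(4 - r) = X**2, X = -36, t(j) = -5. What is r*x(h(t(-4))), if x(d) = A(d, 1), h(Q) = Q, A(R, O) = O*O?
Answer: -428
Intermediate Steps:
A(R, O) = O**2
x(d) = 1 (x(d) = 1**2 = 1)
r = -428 (r = 4 - 1/3*(-36)**2 = 4 - 1/3*1296 = 4 - 432 = -428)
r*x(h(t(-4))) = -428*1 = -428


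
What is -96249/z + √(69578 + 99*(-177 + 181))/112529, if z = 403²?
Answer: -96249/162409 + √69974/112529 ≈ -0.59028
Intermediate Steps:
z = 162409
-96249/z + √(69578 + 99*(-177 + 181))/112529 = -96249/162409 + √(69578 + 99*(-177 + 181))/112529 = -96249*1/162409 + √(69578 + 99*4)*(1/112529) = -96249/162409 + √(69578 + 396)*(1/112529) = -96249/162409 + √69974*(1/112529) = -96249/162409 + √69974/112529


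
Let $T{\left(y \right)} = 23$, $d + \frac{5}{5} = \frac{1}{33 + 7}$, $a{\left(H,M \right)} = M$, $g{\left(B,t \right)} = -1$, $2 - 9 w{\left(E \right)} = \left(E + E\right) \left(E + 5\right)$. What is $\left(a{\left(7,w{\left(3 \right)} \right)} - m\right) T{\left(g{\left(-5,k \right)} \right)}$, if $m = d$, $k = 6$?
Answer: $- \frac{34247}{360} \approx -95.131$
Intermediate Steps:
$w{\left(E \right)} = \frac{2}{9} - \frac{2 E \left(5 + E\right)}{9}$ ($w{\left(E \right)} = \frac{2}{9} - \frac{\left(E + E\right) \left(E + 5\right)}{9} = \frac{2}{9} - \frac{2 E \left(5 + E\right)}{9}$)
$d = - \frac{39}{40}$ ($d = -1 + \frac{1}{33 + 7} = -1 + \frac{1}{40} = - \frac{39}{40} \approx -0.975$)
$m = - \frac{39}{40} \approx -0.975$
$\left(a{\left(7,w{\left(3 \right)} \right)} - m\right) T{\left(g{\left(-5,k \right)} \right)} = \left(\left(\frac{2}{9} - \frac{10}{3} - \frac{2 \cdot 3^{2}}{9}\right) - - \frac{39}{40}\right) 23 = \left(\left(\frac{2}{9} - \frac{10}{3} - 2\right) + \frac{39}{40}\right) 23 = \left(- \frac{46}{9} + \frac{39}{40}\right) 23 = \left(- \frac{1489}{360}\right) 23 = - \frac{34247}{360}$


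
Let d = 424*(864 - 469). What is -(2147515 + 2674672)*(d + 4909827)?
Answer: -24483723810409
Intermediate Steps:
d = 167480 (d = 424*395 = 167480)
-(2147515 + 2674672)*(d + 4909827) = -(2147515 + 2674672)*(167480 + 4909827) = -4822187*5077307 = -1*24483723810409 = -24483723810409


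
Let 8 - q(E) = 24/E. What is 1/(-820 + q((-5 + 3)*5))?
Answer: -5/4048 ≈ -0.0012352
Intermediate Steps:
q(E) = 8 - 24/E
1/(-820 + q((-5 + 3)*5)) = 1/(-820 + (8 - 24*1/(5*(-5 + 3)))) = 1/(-820 + (8 - 24/((-2*5)))) = 1/(-820 + (8 - 24/(-10))) = 1/(-820 + (8 - 24*(-⅒))) = 1/(-820 + (8 + 12/5)) = 1/(-820 + 52/5) = 1/(-4048/5) = -5/4048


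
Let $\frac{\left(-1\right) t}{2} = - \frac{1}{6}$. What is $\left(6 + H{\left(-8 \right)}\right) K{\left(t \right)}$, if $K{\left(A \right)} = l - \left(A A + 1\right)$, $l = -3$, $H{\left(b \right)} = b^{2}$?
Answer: $- \frac{2590}{9} \approx -287.78$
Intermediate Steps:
$t = \frac{1}{3}$ ($t = - 2 \left(- \frac{1}{6}\right) = - 2 \left(\left(-1\right) \frac{1}{6}\right) = \left(-2\right) \left(- \frac{1}{6}\right) = \frac{1}{3} \approx 0.33333$)
$K{\left(A \right)} = -4 - A^{2}$ ($K{\left(A \right)} = -3 - \left(A A + 1\right) = -3 - \left(A^{2} + 1\right) = -3 - \left(1 + A^{2}\right) = -4 - A^{2}$)
$\left(6 + H{\left(-8 \right)}\right) K{\left(t \right)} = \left(6 + \left(-8\right)^{2}\right) \left(-4 - \left(\frac{1}{3}\right)^{2}\right) = \left(6 + 64\right) \left(-4 - \frac{1}{9}\right) = 70 \left(-4 - \frac{1}{9}\right) = 70 \left(- \frac{37}{9}\right) = - \frac{2590}{9}$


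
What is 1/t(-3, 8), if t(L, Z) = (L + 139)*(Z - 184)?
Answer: -1/23936 ≈ -4.1778e-5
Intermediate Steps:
t(L, Z) = (-184 + Z)*(139 + L) (t(L, Z) = (139 + L)*(-184 + Z) = (-184 + Z)*(139 + L))
1/t(-3, 8) = 1/(-25576 - 184*(-3) + 139*8 - 3*8) = 1/(-25576 + 552 + 1112 - 24) = 1/(-23936) = -1/23936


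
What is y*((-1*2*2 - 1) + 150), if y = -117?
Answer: -16965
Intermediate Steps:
y*((-1*2*2 - 1) + 150) = -117*((-1*2*2 - 1) + 150) = -117*((-2*2 - 1) + 150) = -117*((-4 - 1) + 150) = -117*(-5 + 150) = -117*145 = -16965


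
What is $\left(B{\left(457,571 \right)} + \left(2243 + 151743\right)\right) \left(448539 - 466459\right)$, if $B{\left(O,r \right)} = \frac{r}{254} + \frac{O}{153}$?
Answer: $- \frac{53620290062080}{19431} \approx -2.7595 \cdot 10^{9}$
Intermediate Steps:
$B{\left(O,r \right)} = \frac{O}{153} + \frac{r}{254}$ ($B{\left(O,r \right)} = r \frac{1}{254} + O \frac{1}{153} = \frac{r}{254} + \frac{O}{153} = \frac{O}{153} + \frac{r}{254}$)
$\left(B{\left(457,571 \right)} + \left(2243 + 151743\right)\right) \left(448539 - 466459\right) = \left(\left(\frac{1}{153} \cdot 457 + \frac{1}{254} \cdot 571\right) + \left(2243 + 151743\right)\right) \left(448539 - 466459\right) = \left(\left(\frac{457}{153} + \frac{571}{254}\right) + 153986\right) \left(-17920\right) = \left(\frac{203441}{38862} + 153986\right) \left(-17920\right) = \frac{5984407373}{38862} \left(-17920\right) = - \frac{53620290062080}{19431}$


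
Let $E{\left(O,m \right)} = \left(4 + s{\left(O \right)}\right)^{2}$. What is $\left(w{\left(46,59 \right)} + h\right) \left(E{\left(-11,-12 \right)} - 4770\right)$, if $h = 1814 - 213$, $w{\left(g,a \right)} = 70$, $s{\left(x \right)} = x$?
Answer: $-7888791$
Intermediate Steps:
$h = 1601$
$E{\left(O,m \right)} = \left(4 + O\right)^{2}$
$\left(w{\left(46,59 \right)} + h\right) \left(E{\left(-11,-12 \right)} - 4770\right) = \left(70 + 1601\right) \left(\left(4 - 11\right)^{2} - 4770\right) = 1671 \left(\left(-7\right)^{2} - 4770\right) = 1671 \left(49 - 4770\right) = 1671 \left(-4721\right) = -7888791$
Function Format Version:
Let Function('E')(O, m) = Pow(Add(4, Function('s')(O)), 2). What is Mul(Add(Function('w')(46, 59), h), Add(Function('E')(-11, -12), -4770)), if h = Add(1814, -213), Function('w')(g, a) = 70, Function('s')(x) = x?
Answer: -7888791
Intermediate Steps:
h = 1601
Function('E')(O, m) = Pow(Add(4, O), 2)
Mul(Add(Function('w')(46, 59), h), Add(Function('E')(-11, -12), -4770)) = Mul(Add(70, 1601), Add(Pow(Add(4, -11), 2), -4770)) = Mul(1671, Add(Pow(-7, 2), -4770)) = Mul(1671, Add(49, -4770)) = Mul(1671, -4721) = -7888791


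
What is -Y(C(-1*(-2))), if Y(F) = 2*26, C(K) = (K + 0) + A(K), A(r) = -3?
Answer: -52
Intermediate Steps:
C(K) = -3 + K (C(K) = (K + 0) - 3 = K - 3 = -3 + K)
Y(F) = 52
-Y(C(-1*(-2))) = -1*52 = -52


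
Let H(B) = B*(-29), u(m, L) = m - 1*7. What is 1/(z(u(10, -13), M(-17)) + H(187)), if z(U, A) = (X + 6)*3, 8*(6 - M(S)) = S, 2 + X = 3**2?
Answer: -1/5384 ≈ -0.00018574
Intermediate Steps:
X = 7 (X = -2 + 3**2 = -2 + 9 = 7)
M(S) = 6 - S/8
u(m, L) = -7 + m (u(m, L) = m - 7 = -7 + m)
H(B) = -29*B
z(U, A) = 39 (z(U, A) = (7 + 6)*3 = 13*3 = 39)
1/(z(u(10, -13), M(-17)) + H(187)) = 1/(39 - 29*187) = 1/(39 - 5423) = 1/(-5384) = -1/5384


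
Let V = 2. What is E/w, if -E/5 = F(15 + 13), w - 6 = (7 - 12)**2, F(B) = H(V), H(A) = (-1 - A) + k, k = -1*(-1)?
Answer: 10/31 ≈ 0.32258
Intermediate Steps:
k = 1
H(A) = -A (H(A) = (-1 - A) + 1 = -A)
F(B) = -2 (F(B) = -1*2 = -2)
w = 31 (w = 6 + (7 - 12)**2 = 6 + (-5)**2 = 6 + 25 = 31)
E = 10 (E = -5*(-2) = 10)
E/w = 10/31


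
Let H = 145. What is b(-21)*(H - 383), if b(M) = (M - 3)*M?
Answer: -119952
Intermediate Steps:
b(M) = M*(-3 + M) (b(M) = (-3 + M)*M = M*(-3 + M))
b(-21)*(H - 383) = (-21*(-3 - 21))*(145 - 383) = -21*(-24)*(-238) = 504*(-238) = -119952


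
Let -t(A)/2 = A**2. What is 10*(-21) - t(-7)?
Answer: -112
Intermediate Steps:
t(A) = -2*A**2
10*(-21) - t(-7) = 10*(-21) - (-2)*(-7)**2 = -210 - (-2)*49 = -210 - 1*(-98) = -210 + 98 = -112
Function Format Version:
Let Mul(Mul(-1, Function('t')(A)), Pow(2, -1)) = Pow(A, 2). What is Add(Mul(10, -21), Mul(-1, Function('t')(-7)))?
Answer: -112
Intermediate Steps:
Function('t')(A) = Mul(-2, Pow(A, 2))
Add(Mul(10, -21), Mul(-1, Function('t')(-7))) = Add(Mul(10, -21), Mul(-1, Mul(-2, Pow(-7, 2)))) = Add(-210, Mul(-1, Mul(-2, 49))) = Add(-210, Mul(-1, -98)) = Add(-210, 98) = -112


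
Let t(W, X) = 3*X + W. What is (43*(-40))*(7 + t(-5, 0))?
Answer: -3440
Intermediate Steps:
t(W, X) = W + 3*X
(43*(-40))*(7 + t(-5, 0)) = (43*(-40))*(7 + (-5 + 3*0)) = -1720*(7 + (-5 + 0)) = -1720*(7 - 5) = -1720*2 = -3440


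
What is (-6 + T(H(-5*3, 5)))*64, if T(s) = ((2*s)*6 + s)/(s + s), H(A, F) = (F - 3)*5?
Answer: 32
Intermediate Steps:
H(A, F) = -15 + 5*F (H(A, F) = (-3 + F)*5 = -15 + 5*F)
T(s) = 13/2 (T(s) = (12*s + s)/((2*s)) = (13*s)*(1/(2*s)) = 13/2)
(-6 + T(H(-5*3, 5)))*64 = (-6 + 13/2)*64 = (1/2)*64 = 32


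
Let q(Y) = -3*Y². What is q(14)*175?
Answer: -102900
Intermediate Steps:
q(14)*175 = -3*14²*175 = -3*196*175 = -588*175 = -102900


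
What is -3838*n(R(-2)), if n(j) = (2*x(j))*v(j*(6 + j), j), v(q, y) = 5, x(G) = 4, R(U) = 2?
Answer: -153520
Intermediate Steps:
n(j) = 40 (n(j) = (2*4)*5 = 8*5 = 40)
-3838*n(R(-2)) = -3838*40 = -153520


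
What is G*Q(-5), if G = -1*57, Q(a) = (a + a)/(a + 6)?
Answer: 570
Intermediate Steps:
Q(a) = 2*a/(6 + a) (Q(a) = (2*a)/(6 + a) = 2*a/(6 + a))
G = -57
G*Q(-5) = -114*(-5)/(6 - 5) = -114*(-5)/1 = -114*(-5) = -57*(-10) = 570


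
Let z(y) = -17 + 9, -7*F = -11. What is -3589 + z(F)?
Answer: -3597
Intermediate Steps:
F = 11/7 (F = -⅐*(-11) = 11/7 ≈ 1.5714)
z(y) = -8
-3589 + z(F) = -3589 - 8 = -3597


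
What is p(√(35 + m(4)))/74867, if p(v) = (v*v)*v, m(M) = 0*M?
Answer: 35*√35/74867 ≈ 0.0027657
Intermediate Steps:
m(M) = 0
p(v) = v³ (p(v) = v²*v = v³)
p(√(35 + m(4)))/74867 = (√(35 + 0))³/74867 = (√35)³*(1/74867) = (35*√35)*(1/74867) = 35*√35/74867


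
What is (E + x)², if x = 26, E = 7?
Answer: 1089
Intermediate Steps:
(E + x)² = (7 + 26)² = 33² = 1089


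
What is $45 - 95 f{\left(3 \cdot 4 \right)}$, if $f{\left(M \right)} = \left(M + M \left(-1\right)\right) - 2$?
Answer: $235$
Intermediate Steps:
$f{\left(M \right)} = -2$ ($f{\left(M \right)} = \left(M - M\right) - 2 = 0 - 2 = -2$)
$45 - 95 f{\left(3 \cdot 4 \right)} = 45 - -190 = 45 + 190 = 235$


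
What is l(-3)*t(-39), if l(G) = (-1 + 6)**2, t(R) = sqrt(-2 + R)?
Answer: 25*I*sqrt(41) ≈ 160.08*I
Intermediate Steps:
l(G) = 25 (l(G) = 5**2 = 25)
l(-3)*t(-39) = 25*sqrt(-2 - 39) = 25*sqrt(-41) = 25*(I*sqrt(41)) = 25*I*sqrt(41)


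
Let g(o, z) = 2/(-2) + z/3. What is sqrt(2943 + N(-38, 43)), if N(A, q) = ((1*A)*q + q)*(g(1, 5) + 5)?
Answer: I*sqrt(54654)/3 ≈ 77.927*I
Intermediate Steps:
g(o, z) = -1 + z/3 (g(o, z) = 2*(-1/2) + z*(1/3) = -1 + z/3)
N(A, q) = 17*q/3 + 17*A*q/3 (N(A, q) = ((1*A)*q + q)*((-1 + (1/3)*5) + 5) = (A*q + q)*((-1 + 5/3) + 5) = (q + A*q)*(2/3 + 5) = (q + A*q)*(17/3) = 17*q/3 + 17*A*q/3)
sqrt(2943 + N(-38, 43)) = sqrt(2943 + (17/3)*43*(1 - 38)) = sqrt(2943 + (17/3)*43*(-37)) = sqrt(2943 - 27047/3) = sqrt(-18218/3) = I*sqrt(54654)/3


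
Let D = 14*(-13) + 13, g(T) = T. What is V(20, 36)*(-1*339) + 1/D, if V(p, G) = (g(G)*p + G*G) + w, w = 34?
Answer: -117446551/169 ≈ -6.9495e+5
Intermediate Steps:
D = -169 (D = -182 + 13 = -169)
V(p, G) = 34 + G² + G*p (V(p, G) = (G*p + G*G) + 34 = (G*p + G²) + 34 = (G² + G*p) + 34 = 34 + G² + G*p)
V(20, 36)*(-1*339) + 1/D = (34 + 36² + 36*20)*(-1*339) + 1/(-169) = (34 + 1296 + 720)*(-339) - 1/169 = 2050*(-339) - 1/169 = -694950 - 1/169 = -117446551/169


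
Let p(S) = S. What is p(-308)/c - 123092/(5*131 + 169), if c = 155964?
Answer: -1199885905/8032146 ≈ -149.39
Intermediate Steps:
p(-308)/c - 123092/(5*131 + 169) = -308/155964 - 123092/(5*131 + 169) = -308*1/155964 - 123092/(655 + 169) = -77/38991 - 123092/824 = -77/38991 - 123092*1/824 = -77/38991 - 30773/206 = -1199885905/8032146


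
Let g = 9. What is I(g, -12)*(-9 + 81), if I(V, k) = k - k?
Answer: 0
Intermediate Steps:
I(V, k) = 0
I(g, -12)*(-9 + 81) = 0*(-9 + 81) = 0*72 = 0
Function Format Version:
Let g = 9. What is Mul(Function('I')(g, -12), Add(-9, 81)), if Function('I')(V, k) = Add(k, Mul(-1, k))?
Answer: 0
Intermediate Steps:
Function('I')(V, k) = 0
Mul(Function('I')(g, -12), Add(-9, 81)) = Mul(0, Add(-9, 81)) = Mul(0, 72) = 0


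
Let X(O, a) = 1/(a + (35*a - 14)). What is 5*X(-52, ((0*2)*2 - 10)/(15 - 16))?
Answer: 5/346 ≈ 0.014451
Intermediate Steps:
X(O, a) = 1/(-14 + 36*a) (X(O, a) = 1/(a + (-14 + 35*a)) = 1/(-14 + 36*a))
5*X(-52, ((0*2)*2 - 10)/(15 - 16)) = 5*(1/(2*(-7 + 18*(((0*2)*2 - 10)/(15 - 16))))) = 5*(1/(2*(-7 + 18*((0*2 - 10)/(-1))))) = 5*(1/(2*(-7 + 18*((0 - 10)*(-1))))) = 5*(1/(2*(-7 + 18*(-10*(-1))))) = 5*(1/(2*(-7 + 18*10))) = 5*(1/(2*(-7 + 180))) = 5*((½)/173) = 5*((½)*(1/173)) = 5*(1/346) = 5/346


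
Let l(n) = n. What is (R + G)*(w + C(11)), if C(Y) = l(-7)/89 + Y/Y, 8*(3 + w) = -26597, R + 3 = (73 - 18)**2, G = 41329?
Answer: -105050355163/712 ≈ -1.4754e+8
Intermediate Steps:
R = 3022 (R = -3 + (73 - 18)**2 = -3 + 55**2 = -3 + 3025 = 3022)
w = -26621/8 (w = -3 + (1/8)*(-26597) = -3 - 26597/8 = -26621/8 ≈ -3327.6)
C(Y) = 82/89 (C(Y) = -7/89 + Y/Y = -7*1/89 + 1 = -7/89 + 1 = 82/89)
(R + G)*(w + C(11)) = (3022 + 41329)*(-26621/8 + 82/89) = 44351*(-2368613/712) = -105050355163/712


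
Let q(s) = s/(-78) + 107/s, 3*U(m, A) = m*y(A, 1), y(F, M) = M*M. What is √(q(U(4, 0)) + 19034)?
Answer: √116290993/78 ≈ 138.25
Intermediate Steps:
y(F, M) = M²
U(m, A) = m/3 (U(m, A) = (m*1²)/3 = (m*1)/3 = m/3)
q(s) = 107/s - s/78 (q(s) = s*(-1/78) + 107/s = -s/78 + 107/s = 107/s - s/78)
√(q(U(4, 0)) + 19034) = √((107/(((⅓)*4)) - 4/234) + 19034) = √((107/(4/3) - 1/78*4/3) + 19034) = √((107*(¾) - 2/117) + 19034) = √((321/4 - 2/117) + 19034) = √(37549/468 + 19034) = √(8945461/468) = √116290993/78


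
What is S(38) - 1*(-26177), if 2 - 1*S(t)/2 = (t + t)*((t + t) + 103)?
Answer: -1027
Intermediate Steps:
S(t) = 4 - 4*t*(103 + 2*t) (S(t) = 4 - 2*(t + t)*((t + t) + 103) = 4 - 2*2*t*(2*t + 103) = 4 - 2*2*t*(103 + 2*t) = 4 - 4*t*(103 + 2*t))
S(38) - 1*(-26177) = (4 - 412*38 - 8*38**2) - 1*(-26177) = (4 - 15656 - 8*1444) + 26177 = (4 - 15656 - 11552) + 26177 = -27204 + 26177 = -1027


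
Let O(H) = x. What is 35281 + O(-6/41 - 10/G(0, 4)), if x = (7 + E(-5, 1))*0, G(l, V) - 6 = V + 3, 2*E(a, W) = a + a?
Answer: 35281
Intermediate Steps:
E(a, W) = a (E(a, W) = (a + a)/2 = (2*a)/2 = a)
G(l, V) = 9 + V (G(l, V) = 6 + (V + 3) = 6 + (3 + V) = 9 + V)
x = 0 (x = (7 - 5)*0 = 2*0 = 0)
O(H) = 0
35281 + O(-6/41 - 10/G(0, 4)) = 35281 + 0 = 35281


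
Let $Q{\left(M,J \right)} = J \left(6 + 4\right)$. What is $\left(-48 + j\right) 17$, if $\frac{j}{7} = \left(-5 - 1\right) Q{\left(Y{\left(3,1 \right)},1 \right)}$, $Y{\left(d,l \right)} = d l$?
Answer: $-7956$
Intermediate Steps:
$Q{\left(M,J \right)} = 10 J$ ($Q{\left(M,J \right)} = J 10 = 10 J$)
$j = -420$ ($j = 7 \left(-5 - 1\right) 10 \cdot 1 = 7 \left(\left(-6\right) 10\right) = 7 \left(-60\right) = -420$)
$\left(-48 + j\right) 17 = \left(-48 - 420\right) 17 = \left(-468\right) 17 = -7956$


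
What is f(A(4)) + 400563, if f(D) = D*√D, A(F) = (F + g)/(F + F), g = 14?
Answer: 3204531/8 ≈ 4.0057e+5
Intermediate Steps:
A(F) = (14 + F)/(2*F) (A(F) = (F + 14)/(F + F) = (14 + F)/((2*F)) = (14 + F)*(1/(2*F)) = (14 + F)/(2*F))
f(D) = D^(3/2)
f(A(4)) + 400563 = ((½)*(14 + 4)/4)^(3/2) + 400563 = ((½)*(¼)*18)^(3/2) + 400563 = (9/4)^(3/2) + 400563 = 27/8 + 400563 = 3204531/8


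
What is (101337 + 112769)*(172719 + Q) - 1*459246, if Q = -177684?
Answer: -1063495536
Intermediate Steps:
(101337 + 112769)*(172719 + Q) - 1*459246 = (101337 + 112769)*(172719 - 177684) - 1*459246 = 214106*(-4965) - 459246 = -1063036290 - 459246 = -1063495536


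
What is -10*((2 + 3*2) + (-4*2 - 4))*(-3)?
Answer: -120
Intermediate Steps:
-10*((2 + 3*2) + (-4*2 - 4))*(-3) = -10*((2 + 6) + (-8 - 4))*(-3) = -10*(8 - 12)*(-3) = -(-40)*(-3) = -10*12 = -120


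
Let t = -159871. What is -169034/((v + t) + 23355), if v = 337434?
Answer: -84517/100459 ≈ -0.84131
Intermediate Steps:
-169034/((v + t) + 23355) = -169034/((337434 - 159871) + 23355) = -169034/(177563 + 23355) = -169034/200918 = -169034*1/200918 = -84517/100459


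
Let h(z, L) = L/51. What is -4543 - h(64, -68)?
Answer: -13625/3 ≈ -4541.7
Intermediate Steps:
h(z, L) = L/51 (h(z, L) = L*(1/51) = L/51)
-4543 - h(64, -68) = -4543 - (-68)/51 = -4543 - 1*(-4/3) = -4543 + 4/3 = -13625/3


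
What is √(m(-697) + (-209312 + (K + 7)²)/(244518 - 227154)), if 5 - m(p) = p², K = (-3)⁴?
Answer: 2*I*√2288711459649/4341 ≈ 697.0*I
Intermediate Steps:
K = 81
m(p) = 5 - p²
√(m(-697) + (-209312 + (K + 7)²)/(244518 - 227154)) = √((5 - 1*(-697)²) + (-209312 + (81 + 7)²)/(244518 - 227154)) = √((5 - 1*485809) + (-209312 + 88²)/17364) = √((5 - 485809) + (-209312 + 7744)*(1/17364)) = √(-485804 - 201568*1/17364) = √(-485804 - 50392/4341) = √(-2108925556/4341) = 2*I*√2288711459649/4341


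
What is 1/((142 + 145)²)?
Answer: 1/82369 ≈ 1.2140e-5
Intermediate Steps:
1/((142 + 145)²) = 1/(287²) = 1/82369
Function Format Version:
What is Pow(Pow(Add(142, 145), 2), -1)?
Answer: Rational(1, 82369) ≈ 1.2140e-5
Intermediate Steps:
Pow(Pow(Add(142, 145), 2), -1) = Pow(Pow(287, 2), -1) = Pow(82369, -1) = Rational(1, 82369)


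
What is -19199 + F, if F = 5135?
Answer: -14064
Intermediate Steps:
-19199 + F = -19199 + 5135 = -14064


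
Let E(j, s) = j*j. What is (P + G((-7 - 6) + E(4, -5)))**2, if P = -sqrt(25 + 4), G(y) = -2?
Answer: (2 + sqrt(29))**2 ≈ 54.541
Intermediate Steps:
E(j, s) = j**2
P = -sqrt(29) ≈ -5.3852
(P + G((-7 - 6) + E(4, -5)))**2 = (-sqrt(29) - 2)**2 = (-2 - sqrt(29))**2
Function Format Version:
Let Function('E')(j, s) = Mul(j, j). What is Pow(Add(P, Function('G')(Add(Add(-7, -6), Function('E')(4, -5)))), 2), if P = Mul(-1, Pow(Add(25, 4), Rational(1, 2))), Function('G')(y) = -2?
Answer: Pow(Add(2, Pow(29, Rational(1, 2))), 2) ≈ 54.541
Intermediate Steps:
Function('E')(j, s) = Pow(j, 2)
P = Mul(-1, Pow(29, Rational(1, 2))) ≈ -5.3852
Pow(Add(P, Function('G')(Add(Add(-7, -6), Function('E')(4, -5)))), 2) = Pow(Add(Mul(-1, Pow(29, Rational(1, 2))), -2), 2) = Pow(Add(-2, Mul(-1, Pow(29, Rational(1, 2)))), 2)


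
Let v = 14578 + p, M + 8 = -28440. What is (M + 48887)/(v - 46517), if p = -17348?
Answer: -6813/16429 ≈ -0.41469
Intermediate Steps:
M = -28448 (M = -8 - 28440 = -28448)
v = -2770 (v = 14578 - 17348 = -2770)
(M + 48887)/(v - 46517) = (-28448 + 48887)/(-2770 - 46517) = 20439/(-49287) = 20439*(-1/49287) = -6813/16429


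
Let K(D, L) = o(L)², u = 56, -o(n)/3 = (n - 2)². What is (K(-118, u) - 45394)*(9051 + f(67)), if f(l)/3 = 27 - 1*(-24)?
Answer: 703941340440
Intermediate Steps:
o(n) = -3*(-2 + n)² (o(n) = -3*(n - 2)² = -3*(-2 + n)²)
f(l) = 153 (f(l) = 3*(27 - 1*(-24)) = 3*(27 + 24) = 3*51 = 153)
K(D, L) = 9*(-2 + L)⁴ (K(D, L) = (-3*(-2 + L)²)² = 9*(-2 + L)⁴)
(K(-118, u) - 45394)*(9051 + f(67)) = (9*(-2 + 56)⁴ - 45394)*(9051 + 153) = (9*54⁴ - 45394)*9204 = (9*8503056 - 45394)*9204 = (76527504 - 45394)*9204 = 76482110*9204 = 703941340440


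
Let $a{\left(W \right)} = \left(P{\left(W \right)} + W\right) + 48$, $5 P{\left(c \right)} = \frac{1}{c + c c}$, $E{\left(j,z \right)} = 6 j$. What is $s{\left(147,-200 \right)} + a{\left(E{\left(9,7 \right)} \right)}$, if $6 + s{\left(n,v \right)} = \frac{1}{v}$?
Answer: $\frac{5702107}{59400} \approx 95.995$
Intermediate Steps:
$P{\left(c \right)} = \frac{1}{5 \left(c + c^{2}\right)}$ ($P{\left(c \right)} = \frac{1}{5 \left(c + c c\right)} = \frac{1}{5 \left(c + c^{2}\right)}$)
$s{\left(n,v \right)} = -6 + \frac{1}{v}$
$a{\left(W \right)} = 48 + W + \frac{1}{5 W \left(1 + W\right)}$ ($a{\left(W \right)} = \left(\frac{1}{5 W \left(1 + W\right)} + W\right) + 48 = \left(W + \frac{1}{5 W \left(1 + W\right)}\right) + 48 = 48 + W + \frac{1}{5 W \left(1 + W\right)}$)
$s{\left(147,-200 \right)} + a{\left(E{\left(9,7 \right)} \right)} = \left(-6 + \frac{1}{-200}\right) + \frac{\frac{1}{5} + 6 \cdot 9 \left(1 + 6 \cdot 9\right) \left(48 + 6 \cdot 9\right)}{6 \cdot 9 \left(1 + 6 \cdot 9\right)} = \left(-6 - \frac{1}{200}\right) + \frac{\frac{1}{5} + 54 \left(1 + 54\right) \left(48 + 54\right)}{54 \left(1 + 54\right)} = - \frac{1201}{200} + \frac{\frac{1}{5} + 54 \cdot 55 \cdot 102}{54 \cdot 55} = - \frac{1201}{200} + \frac{1}{54} \cdot \frac{1}{55} \left(\frac{1}{5} + 302940\right) = - \frac{1201}{200} + \frac{1}{54} \cdot \frac{1}{55} \cdot \frac{1514701}{5} = - \frac{1201}{200} + \frac{1514701}{14850} = \frac{5702107}{59400}$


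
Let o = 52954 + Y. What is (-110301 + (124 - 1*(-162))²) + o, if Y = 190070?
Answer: 214519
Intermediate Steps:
o = 243024 (o = 52954 + 190070 = 243024)
(-110301 + (124 - 1*(-162))²) + o = (-110301 + (124 - 1*(-162))²) + 243024 = (-110301 + (124 + 162)²) + 243024 = (-110301 + 286²) + 243024 = (-110301 + 81796) + 243024 = -28505 + 243024 = 214519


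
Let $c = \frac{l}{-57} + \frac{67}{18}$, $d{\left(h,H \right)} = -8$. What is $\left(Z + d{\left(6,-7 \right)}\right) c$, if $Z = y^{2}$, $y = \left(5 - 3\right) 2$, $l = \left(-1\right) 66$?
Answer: $\frac{6676}{171} \approx 39.041$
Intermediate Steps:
$l = -66$
$y = 4$ ($y = 2 \cdot 2 = 4$)
$c = \frac{1669}{342}$ ($c = - \frac{66}{-57} + \frac{67}{18} = \left(-66\right) \left(- \frac{1}{57}\right) + 67 \cdot \frac{1}{18} = \frac{22}{19} + \frac{67}{18} = \frac{1669}{342} \approx 4.8801$)
$Z = 16$ ($Z = 4^{2} = 16$)
$\left(Z + d{\left(6,-7 \right)}\right) c = \left(16 - 8\right) \frac{1669}{342} = 8 \cdot \frac{1669}{342} = \frac{6676}{171}$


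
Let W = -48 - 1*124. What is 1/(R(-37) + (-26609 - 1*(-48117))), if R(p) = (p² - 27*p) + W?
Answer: 1/23704 ≈ 4.2187e-5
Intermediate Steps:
W = -172 (W = -48 - 124 = -172)
R(p) = -172 + p² - 27*p (R(p) = (p² - 27*p) - 172 = -172 + p² - 27*p)
1/(R(-37) + (-26609 - 1*(-48117))) = 1/((-172 + (-37)² - 27*(-37)) + (-26609 - 1*(-48117))) = 1/((-172 + 1369 + 999) + (-26609 + 48117)) = 1/(2196 + 21508) = 1/23704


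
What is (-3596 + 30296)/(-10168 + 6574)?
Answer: -4450/599 ≈ -7.4290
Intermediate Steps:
(-3596 + 30296)/(-10168 + 6574) = 26700/(-3594) = 26700*(-1/3594) = -4450/599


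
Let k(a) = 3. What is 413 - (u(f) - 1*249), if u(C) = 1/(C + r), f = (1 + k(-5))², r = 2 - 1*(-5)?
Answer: 15225/23 ≈ 661.96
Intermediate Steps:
r = 7 (r = 2 + 5 = 7)
f = 16 (f = (1 + 3)² = 4² = 16)
u(C) = 1/(7 + C) (u(C) = 1/(C + 7) = 1/(7 + C))
413 - (u(f) - 1*249) = 413 - (1/(7 + 16) - 1*249) = 413 - (1/23 - 249) = 413 - 1*(-5726/23) = 413 + 5726/23 = 15225/23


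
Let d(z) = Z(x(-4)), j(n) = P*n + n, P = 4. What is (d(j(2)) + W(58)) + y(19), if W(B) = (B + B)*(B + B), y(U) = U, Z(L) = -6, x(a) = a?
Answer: 13469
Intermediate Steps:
j(n) = 5*n (j(n) = 4*n + n = 5*n)
W(B) = 4*B² (W(B) = (2*B)*(2*B) = 4*B²)
d(z) = -6
(d(j(2)) + W(58)) + y(19) = (-6 + 4*58²) + 19 = (-6 + 4*3364) + 19 = (-6 + 13456) + 19 = 13450 + 19 = 13469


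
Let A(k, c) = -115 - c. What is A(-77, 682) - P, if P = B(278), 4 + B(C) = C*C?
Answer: -78077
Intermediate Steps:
B(C) = -4 + C**2 (B(C) = -4 + C*C = -4 + C**2)
P = 77280 (P = -4 + 278**2 = -4 + 77284 = 77280)
A(-77, 682) - P = (-115 - 1*682) - 1*77280 = (-115 - 682) - 77280 = -797 - 77280 = -78077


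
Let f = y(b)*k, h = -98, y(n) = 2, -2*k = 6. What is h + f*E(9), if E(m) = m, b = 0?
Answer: -152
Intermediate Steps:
k = -3 (k = -1/2*6 = -3)
f = -6 (f = 2*(-3) = -6)
h + f*E(9) = -98 - 6*9 = -98 - 54 = -152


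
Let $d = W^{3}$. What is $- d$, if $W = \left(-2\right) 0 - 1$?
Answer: $1$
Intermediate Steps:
$W = -1$ ($W = 0 - 1 = -1$)
$d = -1$ ($d = \left(-1\right)^{3} = -1$)
$- d = \left(-1\right) \left(-1\right) = 1$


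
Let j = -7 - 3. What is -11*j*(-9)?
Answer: -990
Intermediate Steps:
j = -10
-11*j*(-9) = -11*(-10)*(-9) = 110*(-9) = -990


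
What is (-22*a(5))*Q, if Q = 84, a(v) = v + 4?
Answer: -16632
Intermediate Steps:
a(v) = 4 + v
(-22*a(5))*Q = -22*(4 + 5)*84 = -22*9*84 = -198*84 = -16632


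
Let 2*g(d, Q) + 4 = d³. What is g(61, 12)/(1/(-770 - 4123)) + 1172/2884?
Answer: -800741489795/1442 ≈ -5.5530e+8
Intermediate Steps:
g(d, Q) = -2 + d³/2
g(61, 12)/(1/(-770 - 4123)) + 1172/2884 = (-2 + (½)*61³)/(1/(-770 - 4123)) + 1172/2884 = (-2 + (½)*226981)/(1/(-4893)) + 1172*(1/2884) = (-2 + 226981/2)/(-1/4893) + 293/721 = (226977/2)*(-4893) + 293/721 = -1110598461/2 + 293/721 = -800741489795/1442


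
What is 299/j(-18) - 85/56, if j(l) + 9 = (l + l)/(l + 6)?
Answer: -8627/168 ≈ -51.351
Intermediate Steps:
j(l) = -9 + 2*l/(6 + l) (j(l) = -9 + (l + l)/(l + 6) = -9 + (2*l)/(6 + l) = -9 + 2*l/(6 + l))
299/j(-18) - 85/56 = 299/(((-54 - 7*(-18))/(6 - 18))) - 85/56 = 299/(((-54 + 126)/(-12))) - 85*1/56 = 299/((-1/12*72)) - 85/56 = 299/(-6) - 85/56 = 299*(-1/6) - 85/56 = -299/6 - 85/56 = -8627/168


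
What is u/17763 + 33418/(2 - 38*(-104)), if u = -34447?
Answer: 76233416/11705817 ≈ 6.5124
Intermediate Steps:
u/17763 + 33418/(2 - 38*(-104)) = -34447/17763 + 33418/(2 - 38*(-104)) = -34447*1/17763 + 33418/(2 + 3952) = -34447/17763 + 33418/3954 = -34447/17763 + 33418*(1/3954) = -34447/17763 + 16709/1977 = 76233416/11705817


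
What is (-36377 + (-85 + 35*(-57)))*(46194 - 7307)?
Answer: -1495477359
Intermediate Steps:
(-36377 + (-85 + 35*(-57)))*(46194 - 7307) = (-36377 + (-85 - 1995))*38887 = (-36377 - 2080)*38887 = -38457*38887 = -1495477359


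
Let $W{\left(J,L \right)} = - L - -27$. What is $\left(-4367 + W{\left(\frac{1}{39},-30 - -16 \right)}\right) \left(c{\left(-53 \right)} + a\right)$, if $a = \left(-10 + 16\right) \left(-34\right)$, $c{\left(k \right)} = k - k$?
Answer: $882504$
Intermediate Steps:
$c{\left(k \right)} = 0$
$a = -204$ ($a = 6 \left(-34\right) = -204$)
$W{\left(J,L \right)} = 27 - L$ ($W{\left(J,L \right)} = - L + 27 = 27 - L$)
$\left(-4367 + W{\left(\frac{1}{39},-30 - -16 \right)}\right) \left(c{\left(-53 \right)} + a\right) = \left(-4367 + \left(27 - \left(-30 - -16\right)\right)\right) \left(0 - 204\right) = \left(-4367 + \left(27 - \left(-30 + 16\right)\right)\right) \left(-204\right) = \left(-4367 + \left(27 - -14\right)\right) \left(-204\right) = \left(-4367 + \left(27 + 14\right)\right) \left(-204\right) = \left(-4367 + 41\right) \left(-204\right) = \left(-4326\right) \left(-204\right) = 882504$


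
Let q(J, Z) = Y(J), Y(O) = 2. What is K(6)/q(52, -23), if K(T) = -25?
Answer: -25/2 ≈ -12.500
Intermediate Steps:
q(J, Z) = 2
K(6)/q(52, -23) = -25/2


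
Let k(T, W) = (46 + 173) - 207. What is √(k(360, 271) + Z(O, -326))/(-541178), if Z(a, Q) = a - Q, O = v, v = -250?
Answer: -√22/270589 ≈ -1.7334e-5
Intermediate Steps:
O = -250
k(T, W) = 12 (k(T, W) = 219 - 207 = 12)
√(k(360, 271) + Z(O, -326))/(-541178) = √(12 + (-250 - 1*(-326)))/(-541178) = √(12 + (-250 + 326))*(-1/541178) = √(12 + 76)*(-1/541178) = √88*(-1/541178) = (2*√22)*(-1/541178) = -√22/270589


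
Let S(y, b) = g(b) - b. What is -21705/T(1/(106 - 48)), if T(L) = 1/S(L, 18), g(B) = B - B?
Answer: 390690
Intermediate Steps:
g(B) = 0
S(y, b) = -b (S(y, b) = 0 - b = -b)
T(L) = -1/18 (T(L) = 1/(-1*18) = 1/(-18) = -1/18)
-21705/T(1/(106 - 48)) = -21705/(-1/18) = -21705*(-18) = 390690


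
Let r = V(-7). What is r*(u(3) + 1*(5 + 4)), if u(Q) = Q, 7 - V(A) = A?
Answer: 168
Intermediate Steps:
V(A) = 7 - A
r = 14 (r = 7 - 1*(-7) = 7 + 7 = 14)
r*(u(3) + 1*(5 + 4)) = 14*(3 + 1*(5 + 4)) = 14*(3 + 1*9) = 14*(3 + 9) = 14*12 = 168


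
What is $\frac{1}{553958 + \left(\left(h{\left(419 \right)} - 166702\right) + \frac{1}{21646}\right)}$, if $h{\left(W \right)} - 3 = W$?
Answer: $\frac{21646}{8391677989} \approx 2.5795 \cdot 10^{-6}$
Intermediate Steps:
$h{\left(W \right)} = 3 + W$
$\frac{1}{553958 + \left(\left(h{\left(419 \right)} - 166702\right) + \frac{1}{21646}\right)} = \frac{1}{553958 + \left(\left(\left(3 + 419\right) - 166702\right) + \frac{1}{21646}\right)} = \frac{1}{553958 + \left(\left(422 - 166702\right) + \frac{1}{21646}\right)} = \frac{1}{553958 + \left(-166280 + \frac{1}{21646}\right)} = \frac{1}{553958 - \frac{3599296879}{21646}} = \frac{1}{\frac{8391677989}{21646}} = \frac{21646}{8391677989}$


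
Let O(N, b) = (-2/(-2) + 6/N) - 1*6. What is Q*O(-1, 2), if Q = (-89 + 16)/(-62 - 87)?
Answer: -803/149 ≈ -5.3893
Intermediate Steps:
O(N, b) = -5 + 6/N (O(N, b) = (-2*(-½) + 6/N) - 6 = (1 + 6/N) - 6 = -5 + 6/N)
Q = 73/149 (Q = -73/(-149) = -73*(-1/149) = 73/149 ≈ 0.48993)
Q*O(-1, 2) = 73*(-5 + 6/(-1))/149 = 73*(-5 + 6*(-1))/149 = 73*(-5 - 6)/149 = (73/149)*(-11) = -803/149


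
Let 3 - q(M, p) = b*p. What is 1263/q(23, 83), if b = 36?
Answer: -421/995 ≈ -0.42312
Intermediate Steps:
q(M, p) = 3 - 36*p
1263/q(23, 83) = 1263/(3 - 36*83) = 1263/(3 - 2988) = 1263/(-2985) = 1263*(-1/2985) = -421/995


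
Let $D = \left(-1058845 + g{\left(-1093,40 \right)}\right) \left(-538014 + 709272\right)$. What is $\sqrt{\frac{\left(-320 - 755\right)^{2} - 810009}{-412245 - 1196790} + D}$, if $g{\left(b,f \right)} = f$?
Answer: $\frac{169 i \sqrt{16437070741867158210}}{1609035} \approx 4.2583 \cdot 10^{5} i$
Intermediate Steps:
$D = -181328826690$ ($D = \left(-1058845 + 40\right) \left(-538014 + 709272\right) = \left(-1058805\right) 171258 = -181328826690$)
$\sqrt{\frac{\left(-320 - 755\right)^{2} - 810009}{-412245 - 1196790} + D} = \sqrt{\frac{\left(-320 - 755\right)^{2} - 810009}{-412245 - 1196790} - 181328826690} = \sqrt{\frac{\left(-1075\right)^{2} - 810009}{-1609035} - 181328826690} = \sqrt{\left(1155625 - 810009\right) \left(- \frac{1}{1609035}\right) - 181328826690} = \sqrt{345616 \left(- \frac{1}{1609035}\right) - 181328826690} = \sqrt{- \frac{345616}{1609035} - 181328826690} = \sqrt{- \frac{291764428653489766}{1609035}} = \frac{169 i \sqrt{16437070741867158210}}{1609035}$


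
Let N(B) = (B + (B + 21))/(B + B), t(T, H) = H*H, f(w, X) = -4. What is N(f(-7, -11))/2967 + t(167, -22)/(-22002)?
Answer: -654125/29013304 ≈ -0.022546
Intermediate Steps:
t(T, H) = H²
N(B) = (21 + 2*B)/(2*B) (N(B) = (B + (21 + B))/((2*B)) = (21 + 2*B)*(1/(2*B)) = (21 + 2*B)/(2*B))
N(f(-7, -11))/2967 + t(167, -22)/(-22002) = ((21/2 - 4)/(-4))/2967 + (-22)²/(-22002) = -¼*13/2*(1/2967) + 484*(-1/22002) = -13/8*1/2967 - 242/11001 = -13/23736 - 242/11001 = -654125/29013304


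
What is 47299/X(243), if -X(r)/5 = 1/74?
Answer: -3500126/5 ≈ -7.0003e+5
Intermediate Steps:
X(r) = -5/74
47299/X(243) = 47299/(-5/74) = 47299*(-74/5) = -3500126/5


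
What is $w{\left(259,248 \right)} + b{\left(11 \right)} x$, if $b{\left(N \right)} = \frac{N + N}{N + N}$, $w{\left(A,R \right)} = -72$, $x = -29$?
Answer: $-101$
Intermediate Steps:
$b{\left(N \right)} = 1$ ($b{\left(N \right)} = \frac{2 N}{2 N} = 2 N \frac{1}{2 N} = 1$)
$w{\left(259,248 \right)} + b{\left(11 \right)} x = -72 + 1 \left(-29\right) = -72 - 29 = -101$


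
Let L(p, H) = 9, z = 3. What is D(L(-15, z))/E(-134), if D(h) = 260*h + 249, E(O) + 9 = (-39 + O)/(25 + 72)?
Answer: -251133/1046 ≈ -240.09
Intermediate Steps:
E(O) = -912/97 + O/97 (E(O) = -9 + (-39 + O)/(25 + 72) = -9 + (-39 + O)/97 = -9 + (-39 + O)*(1/97) = -9 + (-39/97 + O/97) = -912/97 + O/97)
D(h) = 249 + 260*h
D(L(-15, z))/E(-134) = (249 + 260*9)/(-912/97 + (1/97)*(-134)) = (249 + 2340)/(-912/97 - 134/97) = 2589/(-1046/97) = 2589*(-97/1046) = -251133/1046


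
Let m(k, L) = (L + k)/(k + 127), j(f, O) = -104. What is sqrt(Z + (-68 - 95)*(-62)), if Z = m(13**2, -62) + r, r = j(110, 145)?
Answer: sqrt(219091726)/148 ≈ 100.01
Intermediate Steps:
r = -104
m(k, L) = (L + k)/(127 + k)
Z = -30677/296 (Z = (-62 + 13**2)/(127 + 13**2) - 104 = (-62 + 169)/(127 + 169) - 104 = 107/296 - 104 = -30677/296 ≈ -103.64)
sqrt(Z + (-68 - 95)*(-62)) = sqrt(-30677/296 + (-68 - 95)*(-62)) = sqrt(-30677/296 - 163*(-62)) = sqrt(-30677/296 + 10106) = sqrt(2960699/296) = sqrt(219091726)/148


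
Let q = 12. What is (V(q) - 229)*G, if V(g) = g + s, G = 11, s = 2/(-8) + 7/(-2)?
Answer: -9713/4 ≈ -2428.3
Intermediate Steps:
s = -15/4 (s = 2*(-⅛) + 7*(-½) = -¼ - 7/2 = -15/4 ≈ -3.7500)
V(g) = -15/4 + g (V(g) = g - 15/4 = -15/4 + g)
(V(q) - 229)*G = ((-15/4 + 12) - 229)*11 = (33/4 - 229)*11 = -883/4*11 = -9713/4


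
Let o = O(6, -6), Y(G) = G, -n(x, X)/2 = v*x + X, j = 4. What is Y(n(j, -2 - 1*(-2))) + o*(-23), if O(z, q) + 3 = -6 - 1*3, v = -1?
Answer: 284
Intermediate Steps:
O(z, q) = -12 (O(z, q) = -3 + (-6 - 1*3) = -3 + (-6 - 3) = -3 - 9 = -12)
n(x, X) = -2*X + 2*x (n(x, X) = -2*(-x + X) = -2*(X - x) = -2*X + 2*x)
o = -12
Y(n(j, -2 - 1*(-2))) + o*(-23) = (-2*(-2 - 1*(-2)) + 2*4) - 12*(-23) = (-2*(-2 + 2) + 8) + 276 = (-2*0 + 8) + 276 = (0 + 8) + 276 = 8 + 276 = 284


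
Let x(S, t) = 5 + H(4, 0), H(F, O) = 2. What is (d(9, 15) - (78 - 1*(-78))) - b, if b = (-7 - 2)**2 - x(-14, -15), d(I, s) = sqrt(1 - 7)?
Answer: -230 + I*sqrt(6) ≈ -230.0 + 2.4495*I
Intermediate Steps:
d(I, s) = I*sqrt(6) (d(I, s) = sqrt(-6) = I*sqrt(6))
x(S, t) = 7 (x(S, t) = 5 + 2 = 7)
b = 74 (b = (-7 - 2)**2 - 1*7 = (-9)**2 - 7 = 81 - 7 = 74)
(d(9, 15) - (78 - 1*(-78))) - b = (I*sqrt(6) - (78 - 1*(-78))) - 1*74 = (I*sqrt(6) - (78 + 78)) - 74 = (I*sqrt(6) - 1*156) - 74 = (I*sqrt(6) - 156) - 74 = (-156 + I*sqrt(6)) - 74 = -230 + I*sqrt(6)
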